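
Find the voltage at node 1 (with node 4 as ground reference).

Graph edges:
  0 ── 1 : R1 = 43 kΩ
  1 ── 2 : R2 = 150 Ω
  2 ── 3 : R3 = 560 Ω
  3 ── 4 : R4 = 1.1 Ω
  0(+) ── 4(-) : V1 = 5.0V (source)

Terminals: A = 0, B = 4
Nodal analysis, taking node 4 as the 0 V reference.
Source V1 fixes V_0 = 5 V.
KCL at each unknown node (sum of currents leaving = 0; resistances in Ω):
  Node 1: (V_1 - 5)/43000 + (V_1 - V_2)/150 = 0
  Node 2: (V_2 - V_1)/150 + (V_2 - V_3)/560 = 0
  Node 3: (V_3 - V_2)/560 + (V_3 - 0)/1.1 = 0
Collecting terms (coefficients in siemens):
  0.00669·V_1 - 0.006667·V_2 = 0.0001163
  0.008452·V_2 - 0.006667·V_1 - 0.001786·V_3 = 0
  0.9109·V_3 - 0.001786·V_2 = 0
Solving these 3 simultaneous equations (Gaussian elimination) gives:
  V_1 = 0.08134 V, V_2 = 0.06418 V, V_3 = 0.0001258 V
The requested potential is V_1 = 0.08134 V.

Final answer: V_1 = 0.08134 V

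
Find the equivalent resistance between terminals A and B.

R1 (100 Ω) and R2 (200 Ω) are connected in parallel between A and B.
Reduce the network between node 0 (A) and node 1 (B) by series/parallel combination:
  Rp1 = R1 ‖ R2 (parallel, both between nodes 0 and 1) = 1/(1/100 + 1/200) = 66.67 Ω
R_eq = 66.67 Ω

Final answer: 66.67 Ω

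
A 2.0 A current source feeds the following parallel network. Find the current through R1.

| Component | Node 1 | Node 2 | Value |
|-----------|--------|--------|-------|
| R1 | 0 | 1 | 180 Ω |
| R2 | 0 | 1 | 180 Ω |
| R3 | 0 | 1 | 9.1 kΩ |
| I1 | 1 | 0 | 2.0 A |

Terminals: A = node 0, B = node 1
All resistors sit directly between nodes 0 and 1, so they are in parallel and share one voltage V; the full source current 2 A splits among them.
1/R_par = 1/180 + 1/180 + 1/9100 = 0.01122 S  =>  R_par = 89.12 Ω
V = I × R_par = 2 × 89.12 = 178.2 V
I_R1 = V/R1 = 178.2/180 = 0.9902 A

Final answer: 0.9902 A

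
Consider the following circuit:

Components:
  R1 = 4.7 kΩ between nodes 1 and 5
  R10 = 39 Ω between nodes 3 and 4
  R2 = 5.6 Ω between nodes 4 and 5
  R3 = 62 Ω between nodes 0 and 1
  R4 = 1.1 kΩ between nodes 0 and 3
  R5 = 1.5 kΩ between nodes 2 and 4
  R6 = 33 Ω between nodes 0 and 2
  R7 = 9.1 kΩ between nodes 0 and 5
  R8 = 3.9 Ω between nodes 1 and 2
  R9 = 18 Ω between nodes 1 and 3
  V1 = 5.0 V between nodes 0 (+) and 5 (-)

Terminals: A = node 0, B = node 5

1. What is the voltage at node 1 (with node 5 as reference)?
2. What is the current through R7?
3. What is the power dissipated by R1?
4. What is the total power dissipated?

Nodal analysis, taking node 5 as the 0 V reference.
Source V1 fixes V_0 = 5 V.
KCL at each unknown node (sum of currents leaving = 0; resistances in Ω):
  Node 1: (V_1 - 0)/4700 + (V_1 - 5)/62 + (V_1 - V_2)/3.9 + (V_1 - V_3)/18 = 0
  Node 2: (V_2 - V_4)/1500 + (V_2 - 5)/33 + (V_2 - V_1)/3.9 = 0
  Node 3: (V_3 - 5)/1100 + (V_3 - V_1)/18 + (V_3 - V_4)/39 = 0
  Node 4: (V_4 - 0)/5.6 + (V_4 - V_2)/1500 + (V_4 - V_3)/39 = 0
Collecting terms (coefficients in siemens):
  0.3283·V_1 - 0.2564·V_2 - 0.05556·V_3 = 0.08065
  0.2874·V_2 - 0.2564·V_1 - 0.0006667·V_4 = 0.1515
  0.08211·V_3 - 0.05556·V_1 - 0.02564·V_4 = 0.004545
  0.2049·V_4 - 0.0006667·V_2 - 0.02564·V_3 = 0
Solving these 4 simultaneous equations (Gaussian elimination) gives:
  V_1 = 3.633 V, V_2 = 3.769 V, V_3 = 2.62 V, V_4 = 0.3401 V
Part 1:
  Read off the nodal solution: V_1 = 3.633 V
Part 2:
  I_R7 = (V_0 - V_5)/R7 = (5 - 0)/9100 = 0.0005495 A
  Magnitude: I_R7 = 0.0005495 A
Part 3:
  I_R1 = (V_1 - V_5)/R1 = (3.633 - 0)/4700 = 0.0007729 A
  P_R1 = I_R1² × R1 = (0.0007729)² × 4700 = 0.002808 W
Part 4:
  Power in each resistor, P = (ΔV)²/R:
    P_R1 = (3.633 - 0)²/4700 = 0.002808 W
    P_R2 = (0.3401 - 0)²/5.6 = 0.02066 W
    P_R3 = (5 - 3.633)²/62 = 0.03015 W
    P_R4 = (5 - 2.62)²/1100 = 0.005151 W
    P_R5 = (3.769 - 0.3401)²/1500 = 0.00784 W
    P_R6 = (5 - 3.769)²/33 = 0.0459 W
    P_R7 = (5 - 0)²/9100 = 0.002747 W
    P_R8 = (3.633 - 3.769)²/3.9 = 0.004779 W
    P_R9 = (3.633 - 2.62)²/18 = 0.05703 W
    P_R10 = (2.62 - 0.3401)²/39 = 0.1332 W
  P_total = P_R1 + P_R2 + P_R3 + P_R4 + P_R5 + P_R6 + P_R7 + P_R8 + P_R9 + P_R10 = 0.3103 W

Final answers:
1. V_1 = 3.633 V
2. I_R7 = 0.0005495 A
3. P_R1 = 0.002808 W
4. P_total = 0.3103 W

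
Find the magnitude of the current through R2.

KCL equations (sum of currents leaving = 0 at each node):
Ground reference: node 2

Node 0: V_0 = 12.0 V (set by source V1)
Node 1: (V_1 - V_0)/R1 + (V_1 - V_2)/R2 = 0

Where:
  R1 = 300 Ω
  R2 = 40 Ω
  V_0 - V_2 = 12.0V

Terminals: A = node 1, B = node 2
Nodal analysis, taking node 2 as the 0 V reference.
Source V1 fixes V_0 = 12 V.
KCL at each unknown node (sum of currents leaving = 0; resistances in Ω):
  Node 1: (V_1 - 12)/300 + (V_1 - 0)/40 = 0
Collecting terms: 0.02833 × V_1 = 0.04  =>  V_1 = 1.412 V
I_R2 = (V_1 - V_2)/R2 = (1.412 - 0)/40 = 0.03529 A
|I_R2| = 0.03529 A

Final answer: |I_R2| = 0.03529 A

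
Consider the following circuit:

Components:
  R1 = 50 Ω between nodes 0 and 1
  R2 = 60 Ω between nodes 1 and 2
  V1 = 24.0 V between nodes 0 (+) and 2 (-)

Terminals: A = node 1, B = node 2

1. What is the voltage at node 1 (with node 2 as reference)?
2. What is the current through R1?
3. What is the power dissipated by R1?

Nodal analysis, taking node 2 as the 0 V reference.
Source V1 fixes V_0 = 24 V.
KCL at each unknown node (sum of currents leaving = 0; resistances in Ω):
  Node 1: (V_1 - 24)/50 + (V_1 - 0)/60 = 0
Collecting terms: 0.03667 × V_1 = 0.48  =>  V_1 = 13.09 V
Part 1:
  Read off the nodal solution: V_1 = 13.09 V
Part 2:
  I_R1 = (V_0 - V_1)/R1 = (24 - 13.09)/50 = 0.2182 A
  Magnitude: I_R1 = 0.2182 A
Part 3:
  I_R1 = (V_0 - V_1)/R1 = (24 - 13.09)/50 = 0.2182 A
  P_R1 = I_R1² × R1 = (0.2182)² × 50 = 2.38 W

Final answers:
1. V_1 = 13.09 V
2. I_R1 = 0.2182 A
3. P_R1 = 2.38 W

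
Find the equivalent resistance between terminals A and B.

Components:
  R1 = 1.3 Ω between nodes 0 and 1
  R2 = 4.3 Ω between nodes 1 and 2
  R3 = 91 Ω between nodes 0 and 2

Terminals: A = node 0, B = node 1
Reduce the network between node 0 (A) and node 1 (B) by series/parallel combination:
  Rs1 = R3 + R2 (series, joined only at node 2) = 91 + 4.3 = 95.3 Ω
  Rp1 = R1 ‖ Rs1 (parallel, both between nodes 0 and 1) = 1/(1/1.3 + 1/95.3) = 1.283 Ω
R_eq = 1.283 Ω

Final answer: 1.283 Ω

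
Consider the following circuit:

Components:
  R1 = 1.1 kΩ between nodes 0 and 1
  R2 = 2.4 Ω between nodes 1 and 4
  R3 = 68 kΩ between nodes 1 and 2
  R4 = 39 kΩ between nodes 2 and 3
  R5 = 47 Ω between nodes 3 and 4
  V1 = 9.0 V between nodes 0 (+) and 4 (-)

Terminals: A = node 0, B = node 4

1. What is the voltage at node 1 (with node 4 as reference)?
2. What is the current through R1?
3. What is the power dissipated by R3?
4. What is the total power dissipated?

Nodal analysis, taking node 4 as the 0 V reference.
Source V1 fixes V_0 = 9 V.
KCL at each unknown node (sum of currents leaving = 0; resistances in Ω):
  Node 1: (V_1 - 9)/1100 + (V_1 - 0)/2.4 + (V_1 - V_2)/68000 = 0
  Node 2: (V_2 - V_1)/68000 + (V_2 - V_3)/39000 = 0
  Node 3: (V_3 - V_2)/39000 + (V_3 - 0)/47 = 0
Collecting terms (coefficients in siemens):
  0.4176·V_1 - 0.00001471·V_2 = 0.008182
  0.00004035·V_2 - 0.00001471·V_1 - 0.00002564·V_3 = 0
  0.0213·V_3 - 0.00002564·V_2 = 0
Solving these 3 simultaneous equations (Gaussian elimination) gives:
  V_1 = 0.01959 V, V_2 = 0.007147 V, V_3 = 0.000008603 V
Part 1:
  Read off the nodal solution: V_1 = 0.01959 V
Part 2:
  I_R1 = (V_0 - V_1)/R1 = (9 - 0.01959)/1100 = 0.008164 A
  Magnitude: I_R1 = 0.008164 A
Part 3:
  I_R3 = (V_1 - V_2)/R3 = (0.01959 - 0.007147)/68000 = 0.000000183 A
  P_R3 = I_R3² × R3 = (0.000000183)² × 68000 = 0.000000002278 W
Part 4:
  Power in each resistor, P = (ΔV)²/R:
    P_R1 = (9 - 0.01959)²/1100 = 0.07332 W
    P_R2 = (0.01959 - 0)²/2.4 = 0.00016 W
    P_R3 = (0.01959 - 0.007147)²/68000 = 0.000000002278 W
    P_R4 = (0.007147 - 0.000008603)²/39000 = 0.000000001307 W
    P_R5 = (0.000008603 - 0)²/47 = 0.000000000001575 W
  P_total = P_R1 + P_R2 + P_R3 + P_R4 + P_R5 = 0.07348 W

Final answers:
1. V_1 = 0.01959 V
2. I_R1 = 0.008164 A
3. P_R3 = 2.278e-09 W
4. P_total = 0.07348 W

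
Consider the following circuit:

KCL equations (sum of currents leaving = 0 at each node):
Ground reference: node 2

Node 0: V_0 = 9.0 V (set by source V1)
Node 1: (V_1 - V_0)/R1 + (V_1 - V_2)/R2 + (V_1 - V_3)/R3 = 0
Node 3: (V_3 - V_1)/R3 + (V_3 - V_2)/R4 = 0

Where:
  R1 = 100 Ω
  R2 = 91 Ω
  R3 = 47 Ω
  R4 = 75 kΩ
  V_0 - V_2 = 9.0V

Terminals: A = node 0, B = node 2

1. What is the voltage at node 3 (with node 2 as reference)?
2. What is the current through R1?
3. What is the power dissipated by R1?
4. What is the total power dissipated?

Nodal analysis, taking node 2 as the 0 V reference.
Source V1 fixes V_0 = 9 V.
KCL at each unknown node (sum of currents leaving = 0; resistances in Ω):
  Node 1: (V_1 - 9)/100 + (V_1 - 0)/91 + (V_1 - V_3)/47 = 0
  Node 3: (V_3 - V_1)/47 + (V_3 - 0)/75000 = 0
Collecting terms (coefficients in siemens):
  0.04227·V_1 - 0.02128·V_3 = 0.09
  0.02129·V_3 - 0.02128·V_1 = 0
Determinant D = (0.04227)(0.02129) - (-0.02128)(-0.02128) = 0.0004471
V_1 = [(0.09)(0.02129) - (-0.02128)(0)]/D = 4.285 V
V_3 = [(0.04227)(0) - (0.09)(-0.02128)]/D = 4.283 V
Part 1:
  Read off the nodal solution: V_3 = 4.283 V
Part 2:
  I_R1 = (V_0 - V_1)/R1 = (9 - 4.285)/100 = 0.04715 A
  Magnitude: I_R1 = 0.04715 A
Part 3:
  I_R1 = (V_0 - V_1)/R1 = (9 - 4.285)/100 = 0.04715 A
  P_R1 = I_R1² × R1 = (0.04715)² × 100 = 0.2223 W
Part 4:
  Power in each resistor, P = (ΔV)²/R:
    P_R1 = (9 - 4.285)²/100 = 0.2223 W
    P_R2 = (4.285 - 0)²/91 = 0.2018 W
    P_R3 = (4.285 - 4.283)²/47 = 0.0000001532 W
    P_R4 = (0 - 4.283)²/75000 = 0.0002445 W
  P_total = P_R1 + P_R2 + P_R3 + P_R4 = 0.4243 W

Final answers:
1. V_3 = 4.283 V
2. I_R1 = 0.04715 A
3. P_R1 = 0.2223 W
4. P_total = 0.4243 W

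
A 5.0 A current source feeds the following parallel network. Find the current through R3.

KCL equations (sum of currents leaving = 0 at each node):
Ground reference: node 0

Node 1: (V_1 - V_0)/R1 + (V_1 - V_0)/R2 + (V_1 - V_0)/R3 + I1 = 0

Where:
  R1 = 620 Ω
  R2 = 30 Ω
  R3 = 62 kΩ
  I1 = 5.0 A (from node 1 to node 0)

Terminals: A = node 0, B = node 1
All resistors sit directly between nodes 0 and 1, so they are in parallel and share one voltage V; the full source current 5 A splits among them.
1/R_par = 1/620 + 1/30 + 1/62000 = 0.03496 S  =>  R_par = 28.6 Ω
V = I × R_par = 5 × 28.6 = 143 V
I_R3 = V/R3 = 143/62000 = 0.002307 A

Final answer: 0.002307 A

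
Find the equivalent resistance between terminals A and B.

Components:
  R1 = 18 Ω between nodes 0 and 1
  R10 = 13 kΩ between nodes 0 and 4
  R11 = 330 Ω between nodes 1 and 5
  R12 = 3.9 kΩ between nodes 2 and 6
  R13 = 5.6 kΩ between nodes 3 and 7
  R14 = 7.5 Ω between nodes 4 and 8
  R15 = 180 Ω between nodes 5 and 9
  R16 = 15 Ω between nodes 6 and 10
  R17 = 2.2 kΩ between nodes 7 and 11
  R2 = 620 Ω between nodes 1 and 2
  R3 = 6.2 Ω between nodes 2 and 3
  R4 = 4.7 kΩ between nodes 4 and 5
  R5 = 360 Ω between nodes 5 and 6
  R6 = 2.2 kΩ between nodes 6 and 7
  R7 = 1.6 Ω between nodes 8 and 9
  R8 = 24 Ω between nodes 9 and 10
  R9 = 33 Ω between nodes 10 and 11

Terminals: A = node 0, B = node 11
The network is not a plain series/parallel combination. Inject a 1 A test current into terminal A (node 0) and return it from terminal B (node 11); then R_eq = V_A / (1 A).
Nodal analysis, taking node 11 as the 0 V reference.
Current source I_test pushes 1 A into node 0 and draws it out of node 11.
KCL at each unknown node (sum of currents leaving = 0; resistances in Ω):
  Node 0: (V_0 - V_1)/18 + (V_0 - V_4)/13000 - 1 = 0
  Node 1: (V_1 - V_0)/18 + (V_1 - V_2)/620 + (V_1 - V_5)/330 = 0
  Node 2: (V_2 - V_1)/620 + (V_2 - V_3)/6.2 + (V_2 - V_6)/3900 = 0
  Node 3: (V_3 - V_2)/6.2 + (V_3 - V_7)/5600 = 0
  Node 4: (V_4 - V_0)/13000 + (V_4 - V_5)/4700 + (V_4 - V_8)/7.5 = 0
  Node 5: (V_5 - V_1)/330 + (V_5 - V_4)/4700 + (V_5 - V_6)/360 + (V_5 - V_9)/180 = 0
  Node 6: (V_6 - V_2)/3900 + (V_6 - V_5)/360 + (V_6 - V_7)/2200 + (V_6 - V_10)/15 = 0
  Node 7: (V_7 - V_3)/5600 + (V_7 - V_6)/2200 + (V_7 - 0)/2200 = 0
  Node 8: (V_8 - V_4)/7.5 + (V_8 - V_9)/1.6 = 0
  Node 9: (V_9 - V_5)/180 + (V_9 - V_8)/1.6 + (V_9 - V_10)/24 = 0
  Node 10: (V_10 - V_6)/15 + (V_10 - V_9)/24 + (V_10 - 0)/33 = 0
Collecting terms (coefficients in siemens):
  0.05563·V_0 - 0.05556·V_1 - 0.00007692·V_4 = 1
  0.0602·V_1 - 0.05556·V_0 - 0.001613·V_2 - 0.00303·V_5 = 0
  0.1632·V_2 - 0.001613·V_1 - 0.1613·V_3 - 0.0002564·V_6 = 0
  0.1615·V_3 - 0.1613·V_2 - 0.0001786·V_7 = 0
  0.1336·V_4 - 0.00007692·V_0 - 0.0002128·V_5 - 0.1333·V_8 = 0
  0.01158·V_5 - 0.00303·V_1 - 0.0002128·V_4 - 0.002778·V_6 - 0.005556·V_9 = 0
  0.07016·V_6 - 0.0002564·V_2 - 0.002778·V_5 - 0.0004545·V_7 - 0.06667·V_10 = 0
  0.001088·V_7 - 0.0001786·V_3 - 0.0004545·V_6 = 0
  0.7583·V_8 - 0.1333·V_4 - 0.625·V_9 = 0
  0.6722·V_9 - 0.005556·V_5 - 0.625·V_8 - 0.04167·V_10 = 0
  0.1386·V_10 - 0.06667·V_6 - 0.04167·V_9 = 0
Solving these 11 simultaneous equations (Gaussian elimination) gives:
  V_0 = 437.8 V, V_1 = 420.4 V, V_2 = 342.1 V, V_3 = 341.8 V
  V_4 = 46.4 V, V_5 = 142 V, V_6 = 37.67 V, V_7 = 71.86 V
  V_8 = 46.02 V, V_9 = 45.94 V, V_10 = 31.92 V
R_eq = V_0 / 1 A = 437.8 Ω

Final answer: 437.8 Ω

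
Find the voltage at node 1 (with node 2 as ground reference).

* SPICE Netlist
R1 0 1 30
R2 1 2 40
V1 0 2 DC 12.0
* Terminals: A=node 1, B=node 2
Nodal analysis, taking node 2 as the 0 V reference.
Source V1 fixes V_0 = 12 V.
KCL at each unknown node (sum of currents leaving = 0; resistances in Ω):
  Node 1: (V_1 - 12)/30 + (V_1 - 0)/40 = 0
Collecting terms: 0.05833 × V_1 = 0.4  =>  V_1 = 6.857 V
The requested potential is V_1 = 6.857 V.

Final answer: V_1 = 6.857 V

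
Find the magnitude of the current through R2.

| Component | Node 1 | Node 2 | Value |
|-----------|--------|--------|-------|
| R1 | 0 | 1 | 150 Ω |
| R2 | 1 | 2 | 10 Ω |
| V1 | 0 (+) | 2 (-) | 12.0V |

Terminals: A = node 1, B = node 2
Nodal analysis, taking node 2 as the 0 V reference.
Source V1 fixes V_0 = 12 V.
KCL at each unknown node (sum of currents leaving = 0; resistances in Ω):
  Node 1: (V_1 - 12)/150 + (V_1 - 0)/10 = 0
Collecting terms: 0.1067 × V_1 = 0.08  =>  V_1 = 0.75 V
I_R2 = (V_1 - V_2)/R2 = (0.75 - 0)/10 = 0.075 A
|I_R2| = 0.075 A

Final answer: |I_R2| = 0.075 A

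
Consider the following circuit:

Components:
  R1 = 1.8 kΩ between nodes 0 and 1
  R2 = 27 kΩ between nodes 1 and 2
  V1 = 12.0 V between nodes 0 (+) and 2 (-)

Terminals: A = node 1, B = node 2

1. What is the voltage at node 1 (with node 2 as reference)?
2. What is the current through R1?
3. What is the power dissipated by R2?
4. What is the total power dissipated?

Nodal analysis, taking node 2 as the 0 V reference.
Source V1 fixes V_0 = 12 V.
KCL at each unknown node (sum of currents leaving = 0; resistances in Ω):
  Node 1: (V_1 - 12)/1800 + (V_1 - 0)/27000 = 0
Collecting terms: 0.0005926 × V_1 = 0.006667  =>  V_1 = 11.25 V
Part 1:
  Read off the nodal solution: V_1 = 11.25 V
Part 2:
  I_R1 = (V_0 - V_1)/R1 = (12 - 11.25)/1800 = 0.0004167 A
  Magnitude: I_R1 = 0.0004167 A
Part 3:
  I_R2 = (V_1 - V_2)/R2 = (11.25 - 0)/27000 = 0.0004167 A
  P_R2 = I_R2² × R2 = (0.0004167)² × 27000 = 0.004687 W
Part 4:
  Power in each resistor, P = (ΔV)²/R:
    P_R1 = (12 - 11.25)²/1800 = 0.0003125 W
    P_R2 = (11.25 - 0)²/27000 = 0.004687 W
  P_total = P_R1 + P_R2 = 0.005 W

Final answers:
1. V_1 = 11.25 V
2. I_R1 = 0.0004167 A
3. P_R2 = 0.004687 W
4. P_total = 0.005 W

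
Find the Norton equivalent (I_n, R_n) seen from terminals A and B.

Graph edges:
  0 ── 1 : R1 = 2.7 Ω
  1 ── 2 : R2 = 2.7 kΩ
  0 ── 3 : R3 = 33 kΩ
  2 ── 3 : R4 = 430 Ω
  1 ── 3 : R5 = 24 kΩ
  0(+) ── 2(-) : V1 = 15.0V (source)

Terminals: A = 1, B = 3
Find the Thévenin equivalent first; then I_n = V_th/R_th and R_n = R_th.
Step 1 — V_th is the open-circuit voltage V_A - V_B (nothing connected across the terminals).
Nodal analysis, taking node 2 as the 0 V reference.
Source V1 fixes V_0 = 15 V.
KCL at each unknown node (sum of currents leaving = 0; resistances in Ω):
  Node 1: (V_1 - 15)/2.7 + (V_1 - 0)/2700 + (V_1 - V_3)/24000 = 0
  Node 3: (V_3 - 15)/33000 + (V_3 - 0)/430 + (V_3 - V_1)/24000 = 0
Collecting terms (coefficients in siemens):
  0.3708·V_1 - 0.00004167·V_3 = 5.556
  0.002398·V_3 - 0.00004167·V_1 = 0.0004545
Determinant D = (0.3708)(0.002398) - (-0.00004167)(-0.00004167) = 0.000889
V_1 = [(5.556)(0.002398) - (-0.00004167)(0.0004545)]/D = 14.98 V
V_3 = [(0.3708)(0.0004545) - (5.556)(-0.00004167)]/D = 0.45 V
V_th = V_1 - V_3 = 14.98 - 0.45 = 14.53 V
Step 2 — R_th: zero the source — replace V1 by a short circuit (node 2 merges into node 0) — and find the resistance seen between A (node 1) and B (node 3).
Reduce the network between node 1 (A) and node 3 (B) by series/parallel combination:
  Rp1 = R1 ‖ R2 (parallel, both between nodes 0 and 1) = 1/(1/2.7 + 1/2700) = 2.697 Ω
  Rp2 = R3 ‖ R4 (parallel, both between nodes 0 and 3) = 1/(1/33000 + 1/430) = 424.5 Ω
  Rs1 = Rp1 + Rp2 (series, joined only at node 0) = 2.697 + 424.5 = 427.2 Ω
  Rp3 = R5 ‖ Rs1 (parallel, both between nodes 1 and 3) = 1/(1/24000 + 1/427.2) = 419.7 Ω
R_th = 419.7 Ω
I_n = V_th/R_th = 14.53/419.7 = 0.03463 A, and R_n = R_th = 419.7 Ω

Final answer: I_n = 0.03463 A, R_n = 419.7 Ω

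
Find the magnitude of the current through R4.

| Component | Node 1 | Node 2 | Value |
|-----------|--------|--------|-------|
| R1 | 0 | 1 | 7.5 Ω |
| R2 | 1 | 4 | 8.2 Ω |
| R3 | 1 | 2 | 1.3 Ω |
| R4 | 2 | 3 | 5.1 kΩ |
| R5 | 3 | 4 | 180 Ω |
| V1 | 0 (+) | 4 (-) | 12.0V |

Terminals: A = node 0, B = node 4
Nodal analysis, taking node 4 as the 0 V reference.
Source V1 fixes V_0 = 12 V.
KCL at each unknown node (sum of currents leaving = 0; resistances in Ω):
  Node 1: (V_1 - 12)/7.5 + (V_1 - 0)/8.2 + (V_1 - V_2)/1.3 = 0
  Node 2: (V_2 - V_1)/1.3 + (V_2 - V_3)/5100 = 0
  Node 3: (V_3 - V_2)/5100 + (V_3 - 0)/180 = 0
Collecting terms (coefficients in siemens):
  1.025·V_1 - 0.7692·V_2 = 1.6
  0.7694·V_2 - 0.7692·V_1 - 0.0001961·V_3 = 0
  0.005752·V_3 - 0.0001961·V_2 = 0
Solving these 3 simultaneous equations (Gaussian elimination) gives:
  V_1 = 6.263 V, V_2 = 6.261 V, V_3 = 0.2135 V
I_R4 = (V_2 - V_3)/R4 = (6.261 - 0.2135)/5100 = 0.001186 A
|I_R4| = 0.001186 A

Final answer: |I_R4| = 0.001186 A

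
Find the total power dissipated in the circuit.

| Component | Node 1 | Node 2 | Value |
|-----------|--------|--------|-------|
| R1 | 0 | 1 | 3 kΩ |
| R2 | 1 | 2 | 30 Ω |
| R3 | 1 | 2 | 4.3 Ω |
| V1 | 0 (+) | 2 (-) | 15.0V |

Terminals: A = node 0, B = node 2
Nodal analysis, taking node 2 as the 0 V reference.
Source V1 fixes V_0 = 15 V.
KCL at each unknown node (sum of currents leaving = 0; resistances in Ω):
  Node 1: (V_1 - 15)/3000 + (V_1 - 0)/30 + (V_1 - 0)/4.3 = 0
Collecting terms: 0.2662 × V_1 = 0.005  =>  V_1 = 0.01878 V
Power in each resistor, P = (ΔV)²/R:
  P_R1 = (15 - 0.01878)²/3000 = 0.07481 W
  P_R2 = (0.01878 - 0)²/30 = 0.00001176 W
  P_R3 = (0.01878 - 0)²/4.3 = 0.00008203 W
P_total = P_R1 + P_R2 + P_R3 = 0.07491 W

Final answer: 0.07491 W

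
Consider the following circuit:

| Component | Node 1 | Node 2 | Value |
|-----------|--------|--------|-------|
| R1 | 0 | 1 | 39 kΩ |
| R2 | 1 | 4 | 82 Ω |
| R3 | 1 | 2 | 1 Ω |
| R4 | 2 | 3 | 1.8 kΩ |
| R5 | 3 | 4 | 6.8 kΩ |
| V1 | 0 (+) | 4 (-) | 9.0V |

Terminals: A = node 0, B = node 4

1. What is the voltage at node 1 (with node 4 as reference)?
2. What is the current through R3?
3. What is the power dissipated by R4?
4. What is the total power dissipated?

Nodal analysis, taking node 4 as the 0 V reference.
Source V1 fixes V_0 = 9 V.
KCL at each unknown node (sum of currents leaving = 0; resistances in Ω):
  Node 1: (V_1 - 9)/39000 + (V_1 - 0)/82 + (V_1 - V_2)/1 = 0
  Node 2: (V_2 - V_1)/1 + (V_2 - V_3)/1800 = 0
  Node 3: (V_3 - V_2)/1800 + (V_3 - 0)/6800 = 0
Collecting terms (coefficients in siemens):
  1.012·V_1 - 1·V_2 = 0.0002308
  1.001·V_2 - 1·V_1 - 0.0005556·V_3 = 0
  0.0007026·V_3 - 0.0005556·V_2 = 0
Solving these 3 simultaneous equations (Gaussian elimination) gives:
  V_1 = 0.01871 V, V_2 = 0.0187 V, V_3 = 0.01479 V
Part 1:
  Read off the nodal solution: V_1 = 0.01871 V
Part 2:
  I_R3 = (V_1 - V_2)/R3 = (0.01871 - 0.0187)/1 = 0.000002175 A
  Magnitude: I_R3 = 0.000002175 A
Part 3:
  I_R4 = (V_2 - V_3)/R4 = (0.0187 - 0.01479)/1800 = 0.000002175 A
  P_R4 = I_R4² × R4 = (0.000002175)² × 1800 = 0.000000008514 W
Part 4:
  Power in each resistor, P = (ΔV)²/R:
    P_R1 = (9 - 0.01871)²/39000 = 0.002068 W
    P_R2 = (0.01871 - 0)²/82 = 0.000004267 W
    P_R3 = (0.01871 - 0.0187)²/1 = 0.00000000000473 W
    P_R4 = (0.0187 - 0.01479)²/1800 = 0.000000008514 W
    P_R5 = (0.01479 - 0)²/6800 = 0.00000003216 W
  P_total = P_R1 + P_R2 + P_R3 + P_R4 + P_R5 = 0.002073 W

Final answers:
1. V_1 = 0.01871 V
2. I_R3 = 2.175e-06 A
3. P_R4 = 8.514e-09 W
4. P_total = 0.002073 W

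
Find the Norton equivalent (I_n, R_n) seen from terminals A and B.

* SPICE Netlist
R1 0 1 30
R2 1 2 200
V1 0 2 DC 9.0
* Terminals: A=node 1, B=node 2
Find the Thévenin equivalent first; then I_n = V_th/R_th and R_n = R_th.
Step 1 — V_th is the open-circuit voltage V_A - V_B (nothing connected across the terminals).
Nodal analysis, taking node 2 as the 0 V reference.
Source V1 fixes V_0 = 9 V.
KCL at each unknown node (sum of currents leaving = 0; resistances in Ω):
  Node 1: (V_1 - 9)/30 + (V_1 - 0)/200 = 0
Collecting terms: 0.03833 × V_1 = 0.3  =>  V_1 = 7.826 V
V_th = V_1 - V_2 = 7.826 - 0 = 7.826 V
Step 2 — R_th: zero the source — replace V1 by a short circuit (node 2 merges into node 0) — and find the resistance seen between A (node 1) and B (node 0).
Reduce the network between node 1 (A) and node 0 (B) by series/parallel combination:
  Rp1 = R1 ‖ R2 (parallel, both between nodes 0 and 1) = 1/(1/30 + 1/200) = 26.09 Ω
R_th = 26.09 Ω
I_n = V_th/R_th = 7.826/26.09 = 0.3 A, and R_n = R_th = 26.09 Ω

Final answer: I_n = 0.3 A, R_n = 26.09 Ω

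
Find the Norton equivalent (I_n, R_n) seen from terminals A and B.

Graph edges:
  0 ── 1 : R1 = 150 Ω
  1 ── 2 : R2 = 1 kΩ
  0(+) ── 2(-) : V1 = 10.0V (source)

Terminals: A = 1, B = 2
Find the Thévenin equivalent first; then I_n = V_th/R_th and R_n = R_th.
Step 1 — V_th is the open-circuit voltage V_A - V_B (nothing connected across the terminals).
Nodal analysis, taking node 2 as the 0 V reference.
Source V1 fixes V_0 = 10 V.
KCL at each unknown node (sum of currents leaving = 0; resistances in Ω):
  Node 1: (V_1 - 10)/150 + (V_1 - 0)/1000 = 0
Collecting terms: 0.007667 × V_1 = 0.06667  =>  V_1 = 8.696 V
V_th = V_1 - V_2 = 8.696 - 0 = 8.696 V
Step 2 — R_th: zero the source — replace V1 by a short circuit (node 2 merges into node 0) — and find the resistance seen between A (node 1) and B (node 0).
Reduce the network between node 1 (A) and node 0 (B) by series/parallel combination:
  Rp1 = R1 ‖ R2 (parallel, both between nodes 0 and 1) = 1/(1/150 + 1/1000) = 130.4 Ω
R_th = 130.4 Ω
I_n = V_th/R_th = 8.696/130.4 = 0.06667 A, and R_n = R_th = 130.4 Ω

Final answer: I_n = 0.06667 A, R_n = 130.4 Ω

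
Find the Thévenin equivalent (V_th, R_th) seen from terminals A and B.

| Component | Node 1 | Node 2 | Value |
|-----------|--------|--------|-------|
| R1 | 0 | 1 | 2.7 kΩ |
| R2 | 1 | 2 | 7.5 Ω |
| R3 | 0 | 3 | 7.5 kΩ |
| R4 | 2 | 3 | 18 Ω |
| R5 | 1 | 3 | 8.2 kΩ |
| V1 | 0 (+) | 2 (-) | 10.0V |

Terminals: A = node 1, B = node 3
Step 1 — V_th is the open-circuit voltage V_A - V_B (nothing connected across the terminals).
Nodal analysis, taking node 2 as the 0 V reference.
Source V1 fixes V_0 = 10 V.
KCL at each unknown node (sum of currents leaving = 0; resistances in Ω):
  Node 1: (V_1 - 10)/2700 + (V_1 - 0)/7.5 + (V_1 - V_3)/8200 = 0
  Node 3: (V_3 - 10)/7500 + (V_3 - 0)/18 + (V_3 - V_1)/8200 = 0
Collecting terms (coefficients in siemens):
  0.1338·V_1 - 0.000122·V_3 = 0.003704
  0.05581·V_3 - 0.000122·V_1 = 0.001333
Determinant D = (0.1338)(0.05581) - (-0.000122)(-0.000122) = 0.007469
V_1 = [(0.003704)(0.05581) - (-0.000122)(0.001333)]/D = 0.0277 V
V_3 = [(0.1338)(0.001333) - (0.003704)(-0.000122)]/D = 0.02395 V
V_th = V_1 - V_3 = 0.0277 - 0.02395 = 0.003747 V
Step 2 — R_th: zero the source — replace V1 by a short circuit (node 2 merges into node 0) — and find the resistance seen between A (node 1) and B (node 3).
Reduce the network between node 1 (A) and node 3 (B) by series/parallel combination:
  Rp1 = R1 ‖ R2 (parallel, both between nodes 0 and 1) = 1/(1/2700 + 1/7.5) = 7.479 Ω
  Rp2 = R3 ‖ R4 (parallel, both between nodes 0 and 3) = 1/(1/7500 + 1/18) = 17.96 Ω
  Rs1 = Rp1 + Rp2 (series, joined only at node 0) = 7.479 + 17.96 = 25.44 Ω
  Rp3 = R5 ‖ Rs1 (parallel, both between nodes 1 and 3) = 1/(1/8200 + 1/25.44) = 25.36 Ω
R_th = 25.36 Ω

Final answer: V_th = 0.003747 V, R_th = 25.36 Ω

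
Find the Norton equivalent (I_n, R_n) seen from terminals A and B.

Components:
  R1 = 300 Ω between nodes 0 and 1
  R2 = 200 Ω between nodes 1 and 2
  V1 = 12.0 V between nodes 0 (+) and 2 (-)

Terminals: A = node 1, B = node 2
Find the Thévenin equivalent first; then I_n = V_th/R_th and R_n = R_th.
Step 1 — V_th is the open-circuit voltage V_A - V_B (nothing connected across the terminals).
Nodal analysis, taking node 2 as the 0 V reference.
Source V1 fixes V_0 = 12 V.
KCL at each unknown node (sum of currents leaving = 0; resistances in Ω):
  Node 1: (V_1 - 12)/300 + (V_1 - 0)/200 = 0
Collecting terms: 0.008333 × V_1 = 0.04  =>  V_1 = 4.8 V
V_th = V_1 - V_2 = 4.8 - 0 = 4.8 V
Step 2 — R_th: zero the source — replace V1 by a short circuit (node 2 merges into node 0) — and find the resistance seen between A (node 1) and B (node 0).
Reduce the network between node 1 (A) and node 0 (B) by series/parallel combination:
  Rp1 = R1 ‖ R2 (parallel, both between nodes 0 and 1) = 1/(1/300 + 1/200) = 120 Ω
R_th = 120 Ω
I_n = V_th/R_th = 4.8/120 = 0.04 A, and R_n = R_th = 120 Ω

Final answer: I_n = 0.04 A, R_n = 120 Ω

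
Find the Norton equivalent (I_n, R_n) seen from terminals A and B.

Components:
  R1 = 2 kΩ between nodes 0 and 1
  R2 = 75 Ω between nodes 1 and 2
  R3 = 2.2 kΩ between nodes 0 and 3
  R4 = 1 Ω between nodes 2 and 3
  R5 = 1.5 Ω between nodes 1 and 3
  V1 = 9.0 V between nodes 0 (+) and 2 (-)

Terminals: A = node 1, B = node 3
Find the Thévenin equivalent first; then I_n = V_th/R_th and R_n = R_th.
Step 1 — V_th is the open-circuit voltage V_A - V_B (nothing connected across the terminals).
Nodal analysis, taking node 2 as the 0 V reference.
Source V1 fixes V_0 = 9 V.
KCL at each unknown node (sum of currents leaving = 0; resistances in Ω):
  Node 1: (V_1 - 9)/2000 + (V_1 - 0)/75 + (V_1 - V_3)/1.5 = 0
  Node 3: (V_3 - 9)/2200 + (V_3 - 0)/1 + (V_3 - V_1)/1.5 = 0
Collecting terms (coefficients in siemens):
  0.6805·V_1 - 0.6667·V_3 = 0.0045
  1.667·V_3 - 0.6667·V_1 = 0.004091
Determinant D = (0.6805)(1.667) - (-0.6667)(-0.6667) = 0.69
V_1 = [(0.0045)(1.667) - (-0.6667)(0.004091)]/D = 0.01482 V
V_3 = [(0.6805)(0.004091) - (0.0045)(-0.6667)]/D = 0.008382 V
V_th = V_1 - V_3 = 0.01482 - 0.008382 = 0.006442 V
Step 2 — R_th: zero the source — replace V1 by a short circuit (node 2 merges into node 0) — and find the resistance seen between A (node 1) and B (node 3).
Reduce the network between node 1 (A) and node 3 (B) by series/parallel combination:
  Rp1 = R1 ‖ R2 (parallel, both between nodes 0 and 1) = 1/(1/2000 + 1/75) = 72.29 Ω
  Rp2 = R3 ‖ R4 (parallel, both between nodes 0 and 3) = 1/(1/2200 + 1/1) = 0.9995 Ω
  Rs1 = Rp1 + Rp2 (series, joined only at node 0) = 72.29 + 0.9995 = 73.29 Ω
  Rp3 = R5 ‖ Rs1 (parallel, both between nodes 1 and 3) = 1/(1/1.5 + 1/73.29) = 1.47 Ω
R_th = 1.47 Ω
I_n = V_th/R_th = 0.006442/1.47 = 0.004383 A, and R_n = R_th = 1.47 Ω

Final answer: I_n = 0.004383 A, R_n = 1.47 Ω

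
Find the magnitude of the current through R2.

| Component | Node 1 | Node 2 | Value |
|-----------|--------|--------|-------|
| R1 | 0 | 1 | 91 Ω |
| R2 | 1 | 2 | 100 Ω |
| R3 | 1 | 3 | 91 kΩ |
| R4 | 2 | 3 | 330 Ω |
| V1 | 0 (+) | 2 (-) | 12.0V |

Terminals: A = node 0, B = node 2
Nodal analysis, taking node 2 as the 0 V reference.
Source V1 fixes V_0 = 12 V.
KCL at each unknown node (sum of currents leaving = 0; resistances in Ω):
  Node 1: (V_1 - 12)/91 + (V_1 - 0)/100 + (V_1 - V_3)/91000 = 0
  Node 3: (V_3 - V_1)/91000 + (V_3 - 0)/330 = 0
Collecting terms (coefficients in siemens):
  0.021·V_1 - 0.00001099·V_3 = 0.1319
  0.003041·V_3 - 0.00001099·V_1 = 0
Determinant D = (0.021)(0.003041) - (-0.00001099)(-0.00001099) = 0.00006387
V_1 = [(0.1319)(0.003041) - (-0.00001099)(0)]/D = 6.279 V
V_3 = [(0.021)(0) - (0.1319)(-0.00001099)]/D = 0.02269 V
I_R2 = (V_1 - V_2)/R2 = (6.279 - 0)/100 = 0.06279 A
|I_R2| = 0.06279 A

Final answer: |I_R2| = 0.06279 A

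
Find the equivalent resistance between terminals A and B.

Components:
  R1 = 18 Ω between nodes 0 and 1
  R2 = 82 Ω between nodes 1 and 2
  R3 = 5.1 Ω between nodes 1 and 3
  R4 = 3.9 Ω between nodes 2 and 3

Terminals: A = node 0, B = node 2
Reduce the network between node 0 (A) and node 2 (B) by series/parallel combination:
  Rs1 = R3 + R4 (series, joined only at node 3) = 5.1 + 3.9 = 9 Ω
  Rp1 = R2 ‖ Rs1 (parallel, both between nodes 1 and 2) = 1/(1/82 + 1/9) = 8.11 Ω
  Rs2 = R1 + Rp1 (series, joined only at node 1) = 18 + 8.11 = 26.11 Ω
R_eq = 26.11 Ω

Final answer: 26.11 Ω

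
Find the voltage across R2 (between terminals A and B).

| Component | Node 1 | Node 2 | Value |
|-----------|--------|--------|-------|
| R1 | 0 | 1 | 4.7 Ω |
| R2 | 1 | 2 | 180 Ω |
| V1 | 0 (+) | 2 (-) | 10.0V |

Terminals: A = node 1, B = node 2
R1 and R2 are in series across V1 (node 0 → node 1 → node 2), and the output A–B is taken across R2, so this is a voltage divider.
Series current: I = V1/(R1 + R2) = 10/(4.7 + 180) = 10/184.7 = 0.05414 A
V_R2 = I × R2 = V1 × R2/(R1 + R2) = 10 × 180/184.7 = 9.746 V

Final answer: 9.746 V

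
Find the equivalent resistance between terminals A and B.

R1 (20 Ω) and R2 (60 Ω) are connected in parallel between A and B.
Reduce the network between node 0 (A) and node 1 (B) by series/parallel combination:
  Rp1 = R1 ‖ R2 (parallel, both between nodes 0 and 1) = 1/(1/20 + 1/60) = 15 Ω
R_eq = 15 Ω

Final answer: 15 Ω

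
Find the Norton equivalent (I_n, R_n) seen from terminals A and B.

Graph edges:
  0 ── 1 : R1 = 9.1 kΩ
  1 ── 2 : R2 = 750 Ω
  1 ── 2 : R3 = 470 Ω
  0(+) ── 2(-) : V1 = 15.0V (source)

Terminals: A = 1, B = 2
Find the Thévenin equivalent first; then I_n = V_th/R_th and R_n = R_th.
Step 1 — V_th is the open-circuit voltage V_A - V_B (nothing connected across the terminals).
Nodal analysis, taking node 2 as the 0 V reference.
Source V1 fixes V_0 = 15 V.
KCL at each unknown node (sum of currents leaving = 0; resistances in Ω):
  Node 1: (V_1 - 15)/9100 + (V_1 - 0)/750 + (V_1 - 0)/470 = 0
Collecting terms: 0.003571 × V_1 = 0.001648  =>  V_1 = 0.4616 V
V_th = V_1 - V_2 = 0.4616 - 0 = 0.4616 V
Step 2 — R_th: zero the source — replace V1 by a short circuit (node 2 merges into node 0) — and find the resistance seen between A (node 1) and B (node 0).
Reduce the network between node 1 (A) and node 0 (B) by series/parallel combination:
  Rp1 = R1 ‖ R2 ‖ R3 (parallel, all between nodes 0 and 1) = 1/(1/9100 + 1/750 + 1/470) = 280 Ω
R_th = 280 Ω
I_n = V_th/R_th = 0.4616/280 = 0.001648 A, and R_n = R_th = 280 Ω

Final answer: I_n = 0.001648 A, R_n = 280 Ω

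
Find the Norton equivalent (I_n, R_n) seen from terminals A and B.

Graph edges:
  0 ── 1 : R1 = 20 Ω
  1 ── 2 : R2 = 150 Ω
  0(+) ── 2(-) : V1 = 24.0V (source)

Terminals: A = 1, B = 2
Find the Thévenin equivalent first; then I_n = V_th/R_th and R_n = R_th.
Step 1 — V_th is the open-circuit voltage V_A - V_B (nothing connected across the terminals).
Nodal analysis, taking node 2 as the 0 V reference.
Source V1 fixes V_0 = 24 V.
KCL at each unknown node (sum of currents leaving = 0; resistances in Ω):
  Node 1: (V_1 - 24)/20 + (V_1 - 0)/150 = 0
Collecting terms: 0.05667 × V_1 = 1.2  =>  V_1 = 21.18 V
V_th = V_1 - V_2 = 21.18 - 0 = 21.18 V
Step 2 — R_th: zero the source — replace V1 by a short circuit (node 2 merges into node 0) — and find the resistance seen between A (node 1) and B (node 0).
Reduce the network between node 1 (A) and node 0 (B) by series/parallel combination:
  Rp1 = R1 ‖ R2 (parallel, both between nodes 0 and 1) = 1/(1/20 + 1/150) = 17.65 Ω
R_th = 17.65 Ω
I_n = V_th/R_th = 21.18/17.65 = 1.2 A, and R_n = R_th = 17.65 Ω

Final answer: I_n = 1.2 A, R_n = 17.65 Ω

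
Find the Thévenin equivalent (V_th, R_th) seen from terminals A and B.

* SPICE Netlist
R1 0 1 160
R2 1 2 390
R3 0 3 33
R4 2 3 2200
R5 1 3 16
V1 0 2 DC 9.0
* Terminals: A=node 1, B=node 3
Step 1 — V_th is the open-circuit voltage V_A - V_B (nothing connected across the terminals).
Nodal analysis, taking node 2 as the 0 V reference.
Source V1 fixes V_0 = 9 V.
KCL at each unknown node (sum of currents leaving = 0; resistances in Ω):
  Node 1: (V_1 - 9)/160 + (V_1 - 0)/390 + (V_1 - V_3)/16 = 0
  Node 3: (V_3 - 9)/33 + (V_3 - 0)/2200 + (V_3 - V_1)/16 = 0
Collecting terms (coefficients in siemens):
  0.07131·V_1 - 0.0625·V_3 = 0.05625
  0.09326·V_3 - 0.0625·V_1 = 0.2727
Determinant D = (0.07131)(0.09326) - (-0.0625)(-0.0625) = 0.002744
V_1 = [(0.05625)(0.09326) - (-0.0625)(0.2727)]/D = 8.123 V
V_3 = [(0.07131)(0.2727) - (0.05625)(-0.0625)]/D = 8.368 V
V_th = V_1 - V_3 = 8.123 - 8.368 = -0.2455 V
Step 2 — R_th: zero the source — replace V1 by a short circuit (node 2 merges into node 0) — and find the resistance seen between A (node 1) and B (node 3).
Reduce the network between node 1 (A) and node 3 (B) by series/parallel combination:
  Rp1 = R1 ‖ R2 (parallel, both between nodes 0 and 1) = 1/(1/160 + 1/390) = 113.5 Ω
  Rp2 = R3 ‖ R4 (parallel, both between nodes 0 and 3) = 1/(1/33 + 1/2200) = 32.51 Ω
  Rs1 = Rp1 + Rp2 (series, joined only at node 0) = 113.5 + 32.51 = 146 Ω
  Rp3 = R5 ‖ Rs1 (parallel, both between nodes 1 and 3) = 1/(1/16 + 1/146) = 14.42 Ω
R_th = 14.42 Ω

Final answer: V_th = -0.2455 V, R_th = 14.42 Ω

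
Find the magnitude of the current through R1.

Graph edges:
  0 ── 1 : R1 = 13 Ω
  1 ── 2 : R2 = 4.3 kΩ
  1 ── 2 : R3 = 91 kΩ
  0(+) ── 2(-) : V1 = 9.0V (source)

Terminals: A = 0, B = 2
Nodal analysis, taking node 2 as the 0 V reference.
Source V1 fixes V_0 = 9 V.
KCL at each unknown node (sum of currents leaving = 0; resistances in Ω):
  Node 1: (V_1 - 9)/13 + (V_1 - 0)/4300 + (V_1 - 0)/91000 = 0
Collecting terms: 0.07717 × V_1 = 0.6923  =>  V_1 = 8.972 V
I_R1 = (V_0 - V_1)/R1 = (9 - 8.972)/13 = 0.002185 A
|I_R1| = 0.002185 A

Final answer: |I_R1| = 0.002185 A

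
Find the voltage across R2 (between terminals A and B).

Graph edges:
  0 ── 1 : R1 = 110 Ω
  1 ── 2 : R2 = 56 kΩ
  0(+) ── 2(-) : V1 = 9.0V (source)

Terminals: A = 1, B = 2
R1 and R2 are in series across V1 (node 0 → node 1 → node 2), and the output A–B is taken across R2, so this is a voltage divider.
Series current: I = V1/(R1 + R2) = 9/(110 + 56000) = 9/56110 = 0.0001604 A
V_R2 = I × R2 = V1 × R2/(R1 + R2) = 9 × 56000/56110 = 8.982 V

Final answer: 8.982 V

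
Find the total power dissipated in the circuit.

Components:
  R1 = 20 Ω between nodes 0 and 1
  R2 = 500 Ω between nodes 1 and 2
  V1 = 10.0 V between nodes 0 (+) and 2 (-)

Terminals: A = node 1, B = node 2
Nodal analysis, taking node 2 as the 0 V reference.
Source V1 fixes V_0 = 10 V.
KCL at each unknown node (sum of currents leaving = 0; resistances in Ω):
  Node 1: (V_1 - 10)/20 + (V_1 - 0)/500 = 0
Collecting terms: 0.052 × V_1 = 0.5  =>  V_1 = 9.615 V
Power in each resistor, P = (ΔV)²/R:
  P_R1 = (10 - 9.615)²/20 = 0.007396 W
  P_R2 = (9.615 - 0)²/500 = 0.1849 W
P_total = P_R1 + P_R2 = 0.1923 W

Final answer: 0.1923 W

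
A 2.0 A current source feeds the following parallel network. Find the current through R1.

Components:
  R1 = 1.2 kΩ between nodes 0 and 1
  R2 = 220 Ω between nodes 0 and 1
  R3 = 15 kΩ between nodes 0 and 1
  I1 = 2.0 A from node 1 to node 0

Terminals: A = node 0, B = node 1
All resistors sit directly between nodes 0 and 1, so they are in parallel and share one voltage V; the full source current 2 A splits among them.
1/R_par = 1/1200 + 1/220 + 1/15000 = 0.005445 S  =>  R_par = 183.6 Ω
V = I × R_par = 2 × 183.6 = 367.3 V
I_R1 = V/R1 = 367.3/1200 = 0.3061 A

Final answer: 0.3061 A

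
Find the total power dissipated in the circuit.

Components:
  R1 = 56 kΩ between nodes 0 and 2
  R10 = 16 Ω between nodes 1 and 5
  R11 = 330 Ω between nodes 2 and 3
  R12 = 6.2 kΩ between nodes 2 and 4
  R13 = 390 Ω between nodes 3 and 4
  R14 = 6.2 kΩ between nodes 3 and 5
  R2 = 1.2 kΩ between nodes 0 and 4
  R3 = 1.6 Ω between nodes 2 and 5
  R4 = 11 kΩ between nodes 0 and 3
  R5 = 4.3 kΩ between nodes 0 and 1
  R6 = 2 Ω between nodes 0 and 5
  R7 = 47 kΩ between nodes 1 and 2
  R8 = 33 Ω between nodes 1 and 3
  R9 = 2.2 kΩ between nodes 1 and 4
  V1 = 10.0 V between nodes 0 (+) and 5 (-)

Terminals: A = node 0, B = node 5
Nodal analysis, taking node 5 as the 0 V reference.
Source V1 fixes V_0 = 10 V.
KCL at each unknown node (sum of currents leaving = 0; resistances in Ω):
  Node 1: (V_1 - 10)/4300 + (V_1 - V_2)/47000 + (V_1 - V_3)/33 + (V_1 - V_4)/2200 + (V_1 - 0)/16 = 0
  Node 2: (V_2 - 10)/56000 + (V_2 - 0)/1.6 + (V_2 - V_1)/47000 + (V_2 - V_3)/330 + (V_2 - V_4)/6200 = 0
  Node 3: (V_3 - 10)/11000 + (V_3 - V_1)/33 + (V_3 - V_2)/330 + (V_3 - V_4)/390 + (V_3 - 0)/6200 = 0
  Node 4: (V_4 - 10)/1200 + (V_4 - V_1)/2200 + (V_4 - V_2)/6200 + (V_4 - V_3)/390 = 0
Collecting terms (coefficients in siemens):
  0.09351·V_1 - 0.00002128·V_2 - 0.0303·V_3 - 0.0004545·V_4 = 0.002326
  0.6282·V_2 - 0.00002128·V_1 - 0.00303·V_3 - 0.0001613·V_4 = 0.0001786
  0.03615·V_3 - 0.0303·V_1 - 0.00303·V_2 - 0.002564·V_4 = 0.0009091
  0.004013·V_4 - 0.0004545·V_1 - 0.0001613·V_2 - 0.002564·V_3 = 0.008333
Solving these 4 simultaneous equations (Gaussian elimination) gives:
  V_1 = 0.1327 V, V_2 = 0.002314 V, V_3 = 0.2984 V, V_4 = 2.282 V
Power in each resistor, P = (ΔV)²/R:
  P_R1 = (10 - 0.002314)²/56000 = 0.001785 W
  P_R2 = (10 - 2.282)²/1200 = 0.04964 W
  P_R3 = (0.002314 - 0)²/1.6 = 0.000003347 W
  P_R4 = (10 - 0.2984)²/11000 = 0.008556 W
  P_R5 = (10 - 0.1327)²/4300 = 0.02264 W
  P_R6 = (10 - 0)²/2 = 50 W
  P_R7 = (0.1327 - 0.002314)²/47000 = 0.0000003616 W
  P_R8 = (0.1327 - 0.2984)²/33 = 0.0008327 W
  P_R9 = (0.1327 - 2.282)²/2200 = 0.0021 W
  P_R10 = (0.1327 - 0)²/16 = 0.0011 W
  P_R11 = (0.002314 - 0.2984)²/330 = 0.0002657 W
  P_R12 = (0.002314 - 2.282)²/6200 = 0.0008384 W
  P_R13 = (0.2984 - 2.282)²/390 = 0.01009 W
  P_R14 = (0.2984 - 0)²/6200 = 0.00001437 W
P_total = P_R1 + P_R2 + P_R3 + P_R4 + P_R5 + P_R6 + P_R7 + P_R8 + P_R9 + P_R10 + P_R11 + P_R12 + P_R13 + P_R14 = 50.1 W

Final answer: 50.1 W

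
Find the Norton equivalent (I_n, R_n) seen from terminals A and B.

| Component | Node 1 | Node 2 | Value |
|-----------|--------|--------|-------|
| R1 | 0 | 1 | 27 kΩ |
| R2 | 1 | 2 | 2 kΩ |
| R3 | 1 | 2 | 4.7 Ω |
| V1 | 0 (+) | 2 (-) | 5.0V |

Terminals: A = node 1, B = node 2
Find the Thévenin equivalent first; then I_n = V_th/R_th and R_n = R_th.
Step 1 — V_th is the open-circuit voltage V_A - V_B (nothing connected across the terminals).
Nodal analysis, taking node 2 as the 0 V reference.
Source V1 fixes V_0 = 5 V.
KCL at each unknown node (sum of currents leaving = 0; resistances in Ω):
  Node 1: (V_1 - 5)/27000 + (V_1 - 0)/2000 + (V_1 - 0)/4.7 = 0
Collecting terms: 0.2133 × V_1 = 0.0001852  =>  V_1 = 0.0008682 V
V_th = V_1 - V_2 = 0.0008682 - 0 = 0.0008682 V
Step 2 — R_th: zero the source — replace V1 by a short circuit (node 2 merges into node 0) — and find the resistance seen between A (node 1) and B (node 0).
Reduce the network between node 1 (A) and node 0 (B) by series/parallel combination:
  Rp1 = R1 ‖ R2 ‖ R3 (parallel, all between nodes 0 and 1) = 1/(1/27000 + 1/2000 + 1/4.7) = 4.688 Ω
R_th = 4.688 Ω
I_n = V_th/R_th = 0.0008682/4.688 = 0.0001852 A, and R_n = R_th = 4.688 Ω

Final answer: I_n = 0.0001852 A, R_n = 4.688 Ω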